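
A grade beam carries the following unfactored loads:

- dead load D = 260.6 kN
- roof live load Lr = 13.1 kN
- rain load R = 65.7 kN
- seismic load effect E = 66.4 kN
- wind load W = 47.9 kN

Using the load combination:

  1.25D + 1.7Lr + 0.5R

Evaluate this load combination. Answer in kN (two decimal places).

1.25(260.6) + 1.7(13.1) + 0.5(65.7) = 325.75 + 22.27 + 32.85 = 380.87
V_u = 380.87 kN.

380.87 kN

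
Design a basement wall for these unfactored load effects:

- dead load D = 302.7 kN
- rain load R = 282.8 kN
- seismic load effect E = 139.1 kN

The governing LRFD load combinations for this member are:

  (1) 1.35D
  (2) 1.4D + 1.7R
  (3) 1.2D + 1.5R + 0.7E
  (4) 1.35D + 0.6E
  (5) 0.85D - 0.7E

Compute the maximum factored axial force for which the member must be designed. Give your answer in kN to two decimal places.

(1) 1.35(302.7) = 408.65
(2) 1.4(302.7) + 1.7(282.8) = 904.54
(3) 1.2(302.7) + 1.5(282.8) + 0.7(139.1) = 884.81
(4) 1.35(302.7) + 0.6(139.1) = 492.11
(5) 0.85(302.7) - 0.7(139.1) = 159.93
Combination 2 governs: N_u = 904.54 kN.

904.54 kN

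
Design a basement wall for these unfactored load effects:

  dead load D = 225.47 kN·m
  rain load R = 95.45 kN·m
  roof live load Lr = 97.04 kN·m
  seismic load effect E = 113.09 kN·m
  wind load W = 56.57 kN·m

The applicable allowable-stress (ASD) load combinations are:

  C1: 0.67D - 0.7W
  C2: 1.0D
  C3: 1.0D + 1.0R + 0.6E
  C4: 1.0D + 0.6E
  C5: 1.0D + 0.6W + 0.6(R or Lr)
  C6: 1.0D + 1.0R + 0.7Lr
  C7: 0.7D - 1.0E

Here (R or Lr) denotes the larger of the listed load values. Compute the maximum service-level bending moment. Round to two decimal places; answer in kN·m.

388.85 kN·m

(R or Lr) → Lr = 97.04 kN·m.
C1: 0.67(225.47) - 0.7(56.57) = 111.47
C2: 1.0(225.47) = 225.47
C3: 1.0(225.47) + 1.0(95.45) + 0.6(113.09) = 388.77
C4: 1.0(225.47) + 0.6(113.09) = 293.32
C5: 1.0(225.47) + 0.6(56.57) + 0.6(97.04) = 317.64
C6: 1.0(225.47) + 1.0(95.45) + 0.7(97.04) = 388.85
C7: 0.7(225.47) - 1.0(113.09) = 44.74
Combination 6 governs: M = 388.85 kN·m.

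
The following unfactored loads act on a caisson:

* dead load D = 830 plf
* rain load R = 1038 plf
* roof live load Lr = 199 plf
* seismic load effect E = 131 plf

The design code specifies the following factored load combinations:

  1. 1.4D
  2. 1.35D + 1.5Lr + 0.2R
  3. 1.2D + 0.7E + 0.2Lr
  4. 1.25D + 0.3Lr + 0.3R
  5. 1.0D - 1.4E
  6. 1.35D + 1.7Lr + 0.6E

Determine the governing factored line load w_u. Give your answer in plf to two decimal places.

1626.60 plf

1. 1.4(830) = 1162.00
2. 1.35(830) + 1.5(199) + 0.2(1038) = 1626.60
3. 1.2(830) + 0.7(131) + 0.2(199) = 1127.50
4. 1.25(830) + 0.3(199) + 0.3(1038) = 1408.60
5. 1.0(830) - 1.4(131) = 646.60
6. 1.35(830) + 1.7(199) + 0.6(131) = 1537.40
The controlling combination is 2, giving 1626.60 plf.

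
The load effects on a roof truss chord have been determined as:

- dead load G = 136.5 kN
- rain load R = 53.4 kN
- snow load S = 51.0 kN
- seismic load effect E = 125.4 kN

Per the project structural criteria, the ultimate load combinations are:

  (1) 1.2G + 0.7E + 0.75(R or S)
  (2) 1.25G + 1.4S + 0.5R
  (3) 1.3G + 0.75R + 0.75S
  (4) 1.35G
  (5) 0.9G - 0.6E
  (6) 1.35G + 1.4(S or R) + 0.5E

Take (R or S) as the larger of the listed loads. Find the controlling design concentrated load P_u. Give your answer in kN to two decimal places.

321.74 kN

(R or S) → R = 53.4 kN; (S or R) → R = 53.4 kN.
(1) 1.2(136.5) + 0.7(125.4) + 0.75(53.4) = 163.80 + 87.78 + 40.05 = 291.63
(2) 1.25(136.5) + 1.4(51.0) + 0.5(53.4) = 170.63 + 71.40 + 26.70 = 268.73
(3) 1.3(136.5) + 0.75(53.4) + 0.75(51.0) = 177.45 + 40.05 + 38.25 = 255.75
(4) 1.35(136.5) = 184.28
(5) 0.9(136.5) - 0.6(125.4) = 122.85 - 75.24 = 47.61
(6) 1.35(136.5) + 1.4(53.4) + 0.5(125.4) = 184.28 + 74.76 + 62.70 = 321.74
Maximum is from combination 6.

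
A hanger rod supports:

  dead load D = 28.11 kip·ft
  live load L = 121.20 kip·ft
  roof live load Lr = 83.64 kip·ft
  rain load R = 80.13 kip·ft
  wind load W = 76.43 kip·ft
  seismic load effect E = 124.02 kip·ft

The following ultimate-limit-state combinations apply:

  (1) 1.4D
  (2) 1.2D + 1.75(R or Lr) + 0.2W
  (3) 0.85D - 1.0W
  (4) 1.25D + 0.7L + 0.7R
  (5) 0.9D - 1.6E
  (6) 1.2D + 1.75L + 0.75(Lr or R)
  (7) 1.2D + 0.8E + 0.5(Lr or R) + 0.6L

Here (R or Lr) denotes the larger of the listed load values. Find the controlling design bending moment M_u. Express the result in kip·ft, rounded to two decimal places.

(R or Lr) → Lr = 83.64 kip·ft; (Lr or R) → Lr = 83.64 kip·ft.
(1) 1.4(28.11) = 39.35
(2) 1.2(28.11) + 1.75(83.64) + 0.2(76.43) = 33.73 + 146.37 + 15.29 = 195.39
(3) 0.85(28.11) - 1.0(76.43) = 23.89 - 76.43 = -52.54
(4) 1.25(28.11) + 0.7(121.20) + 0.7(80.13) = 35.14 + 84.84 + 56.09 = 176.07
(5) 0.9(28.11) - 1.6(124.02) = 25.30 - 198.43 = -173.13
(6) 1.2(28.11) + 1.75(121.20) + 0.75(83.64) = 33.73 + 212.10 + 62.73 = 308.56
(7) 1.2(28.11) + 0.8(124.02) + 0.5(83.64) + 0.6(121.20) = 33.73 + 99.22 + 41.82 + 72.72 = 247.49
Maximum is from combination 6.

308.56 kip·ft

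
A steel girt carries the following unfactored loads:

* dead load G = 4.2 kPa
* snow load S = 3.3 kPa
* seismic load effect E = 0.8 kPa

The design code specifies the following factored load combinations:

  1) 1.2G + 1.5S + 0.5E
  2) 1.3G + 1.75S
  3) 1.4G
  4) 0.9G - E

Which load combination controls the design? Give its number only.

1) 1.2(4.2) + 1.5(3.3) + 0.5(0.8) = 5.0 + 5.0 + 0.4 = 10.4
2) 1.3(4.2) + 1.75(3.3) = 11.2
3) 1.4(4.2) = 5.9
4) 0.9(4.2) - 1.0(0.8) = 3.8 - 0.8 = 3.0
The largest value is 11.2 kPa from combination 2.

Combination 2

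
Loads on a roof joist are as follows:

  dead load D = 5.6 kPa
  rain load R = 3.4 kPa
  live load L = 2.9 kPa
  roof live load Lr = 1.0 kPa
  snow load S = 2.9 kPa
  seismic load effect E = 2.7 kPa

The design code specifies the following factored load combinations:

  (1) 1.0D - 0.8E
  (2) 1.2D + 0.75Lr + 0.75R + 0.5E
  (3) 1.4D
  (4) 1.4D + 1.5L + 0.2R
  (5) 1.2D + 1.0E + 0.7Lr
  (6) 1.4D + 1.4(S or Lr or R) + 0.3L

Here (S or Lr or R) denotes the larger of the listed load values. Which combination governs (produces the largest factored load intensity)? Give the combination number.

(S or Lr or R) → R = 3.4 kPa.
(1) 1.0(5.6) - 0.8(2.7) = 5.6 - 2.2 = 3.4
(2) 1.2(5.6) + 0.75(1.0) + 0.75(3.4) + 0.5(2.7) = 11.4
(3) 1.4(5.6) = 7.8
(4) 1.4(5.6) + 1.5(2.9) + 0.2(3.4) = 7.8 + 4.4 + 0.7 = 12.9
(5) 1.2(5.6) + 1.0(2.7) + 0.7(1.0) = 6.7 + 2.7 + 0.7 = 10.1
(6) 1.4(5.6) + 1.4(3.4) + 0.3(2.9) = 7.8 + 4.8 + 0.9 = 13.5
The largest value is 13.5 kPa from combination 6.

Combination 6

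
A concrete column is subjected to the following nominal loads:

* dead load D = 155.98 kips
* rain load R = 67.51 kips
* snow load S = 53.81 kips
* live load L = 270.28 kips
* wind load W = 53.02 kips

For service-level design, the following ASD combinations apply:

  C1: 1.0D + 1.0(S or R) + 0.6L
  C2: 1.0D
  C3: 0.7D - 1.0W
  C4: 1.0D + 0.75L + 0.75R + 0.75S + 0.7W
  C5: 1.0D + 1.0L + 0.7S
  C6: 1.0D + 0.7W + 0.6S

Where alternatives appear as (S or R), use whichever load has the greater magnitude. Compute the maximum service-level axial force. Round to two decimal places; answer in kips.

486.79 kips

(S or R) → R = 67.51 kips.
C1: 1.0(155.98) + 1.0(67.51) + 0.6(270.28) = 155.98 + 67.51 + 162.17 = 385.66
C2: 1.0(155.98) = 155.98
C3: 0.7(155.98) - 1.0(53.02) = 109.19 - 53.02 = 56.17
C4: 1.0(155.98) + 0.75(270.28) + 0.75(67.51) + 0.75(53.81) + 0.7(53.02) = 155.98 + 202.71 + 50.63 + 40.36 + 37.11 = 486.79
C5: 1.0(155.98) + 1.0(270.28) + 0.7(53.81) = 155.98 + 270.28 + 37.67 = 463.93
C6: 1.0(155.98) + 0.7(53.02) + 0.6(53.81) = 155.98 + 37.11 + 32.29 = 225.38
Combination 4 governs: P = 486.79 kips.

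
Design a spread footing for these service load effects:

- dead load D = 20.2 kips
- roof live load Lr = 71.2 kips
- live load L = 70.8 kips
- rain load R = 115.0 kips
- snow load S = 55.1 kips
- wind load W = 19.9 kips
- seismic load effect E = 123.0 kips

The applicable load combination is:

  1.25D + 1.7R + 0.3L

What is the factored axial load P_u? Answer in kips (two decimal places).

1.25(20.2) + 1.7(115.0) + 0.3(70.8) = 25.25 + 195.50 + 21.24 = 241.99
P_u = 241.99 kips.

241.99 kips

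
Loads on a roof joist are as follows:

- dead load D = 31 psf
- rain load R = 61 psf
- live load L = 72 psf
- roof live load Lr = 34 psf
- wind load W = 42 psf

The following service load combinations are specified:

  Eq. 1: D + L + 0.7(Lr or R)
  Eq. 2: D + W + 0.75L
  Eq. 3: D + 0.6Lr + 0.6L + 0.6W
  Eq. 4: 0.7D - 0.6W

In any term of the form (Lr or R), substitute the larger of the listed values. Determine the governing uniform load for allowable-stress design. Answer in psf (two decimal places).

(Lr or R) → R = 61 psf.
Eq. 1: 1.0(31) + 1.0(72) + 0.7(61) = 145.70
Eq. 2: 1.0(31) + 1.0(42) + 0.75(72) = 127.00
Eq. 3: 1.0(31) + 0.6(34) + 0.6(72) + 0.6(42) = 119.80
Eq. 4: 0.7(31) - 0.6(42) = -3.50
Combination 1 governs: q = 145.70 psf.

145.70 psf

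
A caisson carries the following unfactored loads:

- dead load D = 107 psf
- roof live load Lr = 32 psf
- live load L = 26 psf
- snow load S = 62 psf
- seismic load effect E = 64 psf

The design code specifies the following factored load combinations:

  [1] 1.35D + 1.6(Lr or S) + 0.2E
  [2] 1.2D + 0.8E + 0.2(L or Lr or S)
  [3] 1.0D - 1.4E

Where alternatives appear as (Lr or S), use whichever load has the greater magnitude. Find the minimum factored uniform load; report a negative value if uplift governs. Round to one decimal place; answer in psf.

(Lr or S) → S = 62 psf; (L or Lr or S) → S = 62 psf.
[1] 1.35(107) + 1.6(62) + 0.2(64) = 256.5
[2] 1.2(107) + 0.8(64) + 0.2(62) = 192.0
[3] 1.0(107) - 1.4(64) = 17.4
Combination 3 gives the minimum: 17.4 psf.

17.4 psf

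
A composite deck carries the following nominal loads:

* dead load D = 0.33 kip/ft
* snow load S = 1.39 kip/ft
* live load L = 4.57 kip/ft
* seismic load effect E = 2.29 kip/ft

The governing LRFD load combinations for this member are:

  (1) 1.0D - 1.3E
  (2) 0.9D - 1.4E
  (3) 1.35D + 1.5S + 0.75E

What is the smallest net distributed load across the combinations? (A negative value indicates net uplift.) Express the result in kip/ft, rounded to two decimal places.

-2.91 kip/ft

(1) 1.0(0.33) - 1.3(2.29) = 0.33 - 2.98 = -2.65
(2) 0.9(0.33) - 1.4(2.29) = 0.30 - 3.21 = -2.91
(3) 1.35(0.33) + 1.5(1.39) + 0.75(2.29) = 4.25
Combination 2 gives the minimum: -2.91 kip/ft.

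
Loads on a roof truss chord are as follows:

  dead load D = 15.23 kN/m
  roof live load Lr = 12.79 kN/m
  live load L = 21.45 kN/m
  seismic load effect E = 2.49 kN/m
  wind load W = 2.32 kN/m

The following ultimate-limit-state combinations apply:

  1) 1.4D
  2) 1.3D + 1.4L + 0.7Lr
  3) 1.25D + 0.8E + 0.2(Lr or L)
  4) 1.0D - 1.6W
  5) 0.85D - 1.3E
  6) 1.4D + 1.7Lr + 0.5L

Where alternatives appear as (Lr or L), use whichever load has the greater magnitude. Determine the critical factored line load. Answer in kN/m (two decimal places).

58.78 kN/m

(Lr or L) → L = 21.45 kN/m.
1) 1.4(15.23) = 21.32
2) 1.3(15.23) + 1.4(21.45) + 0.7(12.79) = 58.78
3) 1.25(15.23) + 0.8(2.49) + 0.2(21.45) = 25.32
4) 1.0(15.23) - 1.6(2.32) = 11.52
5) 0.85(15.23) - 1.3(2.49) = 9.71
6) 1.4(15.23) + 1.7(12.79) + 0.5(21.45) = 53.79
The controlling combination is 2, giving 58.78 kN/m.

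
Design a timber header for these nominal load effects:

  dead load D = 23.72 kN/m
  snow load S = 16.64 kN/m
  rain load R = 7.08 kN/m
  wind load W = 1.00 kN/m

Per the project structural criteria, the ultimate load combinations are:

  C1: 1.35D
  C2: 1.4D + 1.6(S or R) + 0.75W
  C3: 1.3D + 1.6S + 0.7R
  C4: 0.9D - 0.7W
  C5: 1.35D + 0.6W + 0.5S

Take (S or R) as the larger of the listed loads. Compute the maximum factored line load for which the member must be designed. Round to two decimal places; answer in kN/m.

(S or R) → S = 16.64 kN/m.
C1: 1.35(23.72) = 32.02
C2: 1.4(23.72) + 1.6(16.64) + 0.75(1.00) = 33.21 + 26.62 + 0.75 = 60.58
C3: 1.3(23.72) + 1.6(16.64) + 0.7(7.08) = 30.84 + 26.62 + 4.96 = 62.42
C4: 0.9(23.72) - 0.7(1.00) = 21.35 - 0.70 = 20.65
C5: 1.35(23.72) + 0.6(1.00) + 0.5(16.64) = 32.02 + 0.60 + 8.32 = 40.94
Maximum is from combination 3.

62.42 kN/m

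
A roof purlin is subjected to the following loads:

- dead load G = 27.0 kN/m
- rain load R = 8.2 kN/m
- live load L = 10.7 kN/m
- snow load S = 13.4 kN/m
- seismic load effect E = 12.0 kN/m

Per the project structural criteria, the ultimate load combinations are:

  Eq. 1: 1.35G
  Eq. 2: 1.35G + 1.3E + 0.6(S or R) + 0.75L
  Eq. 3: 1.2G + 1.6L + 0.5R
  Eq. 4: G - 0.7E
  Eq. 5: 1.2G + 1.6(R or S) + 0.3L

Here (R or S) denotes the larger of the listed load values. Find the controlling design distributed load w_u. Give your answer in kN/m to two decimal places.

68.12 kN/m

(S or R) → S = 13.4 kN/m; (R or S) → S = 13.4 kN/m.
Eq. 1: 1.35(27.0) = 36.45
Eq. 2: 1.35(27.0) + 1.3(12.0) + 0.6(13.4) + 0.75(10.7) = 36.45 + 15.60 + 8.04 + 8.03 = 68.12
Eq. 3: 1.2(27.0) + 1.6(10.7) + 0.5(8.2) = 32.40 + 17.12 + 4.10 = 53.62
Eq. 4: 1.0(27.0) - 0.7(12.0) = 27.00 - 8.40 = 18.60
Eq. 5: 1.2(27.0) + 1.6(13.4) + 0.3(10.7) = 32.40 + 21.44 + 3.21 = 57.05
Maximum is from combination 2.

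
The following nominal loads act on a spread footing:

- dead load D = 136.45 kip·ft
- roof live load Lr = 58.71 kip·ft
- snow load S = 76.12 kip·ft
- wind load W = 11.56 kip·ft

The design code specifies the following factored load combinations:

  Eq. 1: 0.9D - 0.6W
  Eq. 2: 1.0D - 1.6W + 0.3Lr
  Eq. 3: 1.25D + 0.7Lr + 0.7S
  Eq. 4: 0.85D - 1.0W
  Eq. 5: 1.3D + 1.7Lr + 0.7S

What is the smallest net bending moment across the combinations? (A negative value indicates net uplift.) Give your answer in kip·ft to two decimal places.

Eq. 1: 0.9(136.45) - 0.6(11.56) = 122.81 - 6.94 = 115.87
Eq. 2: 1.0(136.45) - 1.6(11.56) + 0.3(58.71) = 135.57
Eq. 3: 1.25(136.45) + 0.7(58.71) + 0.7(76.12) = 170.56 + 41.10 + 53.28 = 264.94
Eq. 4: 0.85(136.45) - 1.0(11.56) = 115.98 - 11.56 = 104.42
Eq. 5: 1.3(136.45) + 1.7(58.71) + 0.7(76.12) = 177.39 + 99.81 + 53.28 = 330.48
Combination 4 gives the minimum: 104.42 kip·ft.

104.42 kip·ft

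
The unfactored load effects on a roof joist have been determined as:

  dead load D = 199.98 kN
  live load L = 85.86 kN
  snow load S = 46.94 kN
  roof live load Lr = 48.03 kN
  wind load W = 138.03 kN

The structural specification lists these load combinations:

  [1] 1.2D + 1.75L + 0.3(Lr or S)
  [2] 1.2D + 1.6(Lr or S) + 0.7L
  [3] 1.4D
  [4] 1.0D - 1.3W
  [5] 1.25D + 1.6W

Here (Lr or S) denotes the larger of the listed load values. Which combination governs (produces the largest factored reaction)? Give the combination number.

Combination 5

(Lr or S) → Lr = 48.03 kN.
[1] 1.2(199.98) + 1.75(85.86) + 0.3(48.03) = 404.64
[2] 1.2(199.98) + 1.6(48.03) + 0.7(85.86) = 239.98 + 76.85 + 60.10 = 376.93
[3] 1.4(199.98) = 279.97
[4] 1.0(199.98) - 1.3(138.03) = 199.98 - 179.44 = 20.54
[5] 1.25(199.98) + 1.6(138.03) = 470.82
The largest value is 470.82 kN from combination 5.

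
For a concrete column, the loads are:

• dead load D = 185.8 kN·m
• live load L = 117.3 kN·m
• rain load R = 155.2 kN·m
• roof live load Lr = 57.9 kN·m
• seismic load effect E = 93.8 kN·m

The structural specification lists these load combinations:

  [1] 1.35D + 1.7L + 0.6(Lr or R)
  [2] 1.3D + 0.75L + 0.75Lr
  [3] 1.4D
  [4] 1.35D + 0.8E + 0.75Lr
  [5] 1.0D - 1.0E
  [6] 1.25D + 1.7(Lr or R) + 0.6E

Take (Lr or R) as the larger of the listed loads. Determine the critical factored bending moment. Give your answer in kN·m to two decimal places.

552.37 kN·m

(Lr or R) → R = 155.2 kN·m.
[1] 1.35(185.8) + 1.7(117.3) + 0.6(155.2) = 250.83 + 199.41 + 93.12 = 543.36
[2] 1.3(185.8) + 0.75(117.3) + 0.75(57.9) = 372.94
[3] 1.4(185.8) = 260.12
[4] 1.35(185.8) + 0.8(93.8) + 0.75(57.9) = 250.83 + 75.04 + 43.43 = 369.30
[5] 1.0(185.8) - 1.0(93.8) = 185.80 - 93.80 = 92.00
[6] 1.25(185.8) + 1.7(155.2) + 0.6(93.8) = 232.25 + 263.84 + 56.28 = 552.37
The controlling combination is 6, giving 552.37 kN·m.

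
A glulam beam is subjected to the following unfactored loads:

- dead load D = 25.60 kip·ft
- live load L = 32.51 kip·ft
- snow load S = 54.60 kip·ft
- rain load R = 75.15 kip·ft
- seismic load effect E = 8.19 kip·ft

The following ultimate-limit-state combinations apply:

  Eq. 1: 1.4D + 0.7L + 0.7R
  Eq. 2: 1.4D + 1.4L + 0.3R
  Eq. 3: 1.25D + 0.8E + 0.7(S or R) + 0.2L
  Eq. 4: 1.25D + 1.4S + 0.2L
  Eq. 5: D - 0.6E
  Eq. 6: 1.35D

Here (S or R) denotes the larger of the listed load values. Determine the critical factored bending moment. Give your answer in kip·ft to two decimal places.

(S or R) → R = 75.15 kip·ft.
Eq. 1: 1.4(25.60) + 0.7(32.51) + 0.7(75.15) = 111.20
Eq. 2: 1.4(25.60) + 1.4(32.51) + 0.3(75.15) = 35.84 + 45.51 + 22.55 = 103.90
Eq. 3: 1.25(25.60) + 0.8(8.19) + 0.7(75.15) + 0.2(32.51) = 32.00 + 6.55 + 52.61 + 6.50 = 97.66
Eq. 4: 1.25(25.60) + 1.4(54.60) + 0.2(32.51) = 32.00 + 76.44 + 6.50 = 114.94
Eq. 5: 1.0(25.60) - 0.6(8.19) = 25.60 - 4.91 = 20.69
Eq. 6: 1.35(25.60) = 34.56
Maximum is from combination 4.

114.94 kip·ft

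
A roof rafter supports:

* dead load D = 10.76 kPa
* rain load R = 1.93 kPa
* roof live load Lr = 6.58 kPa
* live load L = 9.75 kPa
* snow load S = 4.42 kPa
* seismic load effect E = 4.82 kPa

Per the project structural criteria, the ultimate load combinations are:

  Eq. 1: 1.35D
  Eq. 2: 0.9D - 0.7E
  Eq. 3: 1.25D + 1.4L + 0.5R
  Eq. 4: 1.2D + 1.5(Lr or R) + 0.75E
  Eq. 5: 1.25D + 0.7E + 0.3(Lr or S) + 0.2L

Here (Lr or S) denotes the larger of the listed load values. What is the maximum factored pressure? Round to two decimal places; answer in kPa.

(Lr or R) → Lr = 6.58 kPa; (Lr or S) → Lr = 6.58 kPa.
Eq. 1: 1.35(10.76) = 14.53
Eq. 2: 0.9(10.76) - 0.7(4.82) = 9.68 - 3.37 = 6.31
Eq. 3: 1.25(10.76) + 1.4(9.75) + 0.5(1.93) = 13.45 + 13.65 + 0.97 = 28.07
Eq. 4: 1.2(10.76) + 1.5(6.58) + 0.75(4.82) = 12.91 + 9.87 + 3.62 = 26.40
Eq. 5: 1.25(10.76) + 0.7(4.82) + 0.3(6.58) + 0.2(9.75) = 20.75
Maximum is from combination 3.

28.07 kPa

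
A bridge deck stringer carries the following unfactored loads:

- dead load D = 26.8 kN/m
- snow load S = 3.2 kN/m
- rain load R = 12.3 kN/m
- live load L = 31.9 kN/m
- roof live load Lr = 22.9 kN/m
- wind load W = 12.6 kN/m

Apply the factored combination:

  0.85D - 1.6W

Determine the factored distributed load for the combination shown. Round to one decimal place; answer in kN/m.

0.85(26.8) - 1.6(12.6) = 22.8 - 20.2 = 2.6
w_u = 2.6 kN/m.

2.6 kN/m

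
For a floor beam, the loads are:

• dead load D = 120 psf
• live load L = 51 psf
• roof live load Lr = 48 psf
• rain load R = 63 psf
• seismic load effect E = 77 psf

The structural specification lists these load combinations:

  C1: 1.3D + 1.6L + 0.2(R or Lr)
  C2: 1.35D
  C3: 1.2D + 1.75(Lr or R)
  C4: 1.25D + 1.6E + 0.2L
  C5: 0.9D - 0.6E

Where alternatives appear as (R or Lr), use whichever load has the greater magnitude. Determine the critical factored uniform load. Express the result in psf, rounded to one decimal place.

(R or Lr) → R = 63 psf; (Lr or R) → R = 63 psf.
C1: 1.3(120) + 1.6(51) + 0.2(63) = 156.0 + 81.6 + 12.6 = 250.2
C2: 1.35(120) = 162.0
C3: 1.2(120) + 1.75(63) = 144.0 + 110.3 = 254.3
C4: 1.25(120) + 1.6(77) + 0.2(51) = 150.0 + 123.2 + 10.2 = 283.4
C5: 0.9(120) - 0.6(77) = 108.0 - 46.2 = 61.8
The controlling combination is 4, giving 283.4 psf.

283.4 psf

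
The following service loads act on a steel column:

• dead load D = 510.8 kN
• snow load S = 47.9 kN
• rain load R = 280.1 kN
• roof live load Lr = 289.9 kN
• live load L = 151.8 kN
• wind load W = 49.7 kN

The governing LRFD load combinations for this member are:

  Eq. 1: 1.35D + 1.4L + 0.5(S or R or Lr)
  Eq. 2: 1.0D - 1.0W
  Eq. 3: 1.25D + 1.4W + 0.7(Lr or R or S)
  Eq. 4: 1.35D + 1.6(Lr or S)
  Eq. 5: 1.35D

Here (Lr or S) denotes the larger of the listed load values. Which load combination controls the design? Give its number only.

Combination 4

(S or R or Lr) → Lr = 289.9 kN; (Lr or R or S) → Lr = 289.9 kN; (Lr or S) → Lr = 289.9 kN.
Eq. 1: 1.35(510.8) + 1.4(151.8) + 0.5(289.9) = 1047.05
Eq. 2: 1.0(510.8) - 1.0(49.7) = 461.10
Eq. 3: 1.25(510.8) + 1.4(49.7) + 0.7(289.9) = 911.01
Eq. 4: 1.35(510.8) + 1.6(289.9) = 1153.42
Eq. 5: 1.35(510.8) = 689.58
The largest value is 1153.42 kN from combination 4.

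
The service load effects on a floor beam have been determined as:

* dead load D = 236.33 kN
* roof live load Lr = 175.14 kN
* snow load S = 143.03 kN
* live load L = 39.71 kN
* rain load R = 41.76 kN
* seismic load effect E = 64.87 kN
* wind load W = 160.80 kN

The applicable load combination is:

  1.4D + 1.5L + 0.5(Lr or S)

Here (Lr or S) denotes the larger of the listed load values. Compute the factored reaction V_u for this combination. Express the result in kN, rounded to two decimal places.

478.00 kN

(Lr or S) → Lr = 175.14 kN.
1.4(236.33) + 1.5(39.71) + 0.5(175.14) = 330.86 + 59.57 + 87.57 = 478.00
V_u = 478.00 kN.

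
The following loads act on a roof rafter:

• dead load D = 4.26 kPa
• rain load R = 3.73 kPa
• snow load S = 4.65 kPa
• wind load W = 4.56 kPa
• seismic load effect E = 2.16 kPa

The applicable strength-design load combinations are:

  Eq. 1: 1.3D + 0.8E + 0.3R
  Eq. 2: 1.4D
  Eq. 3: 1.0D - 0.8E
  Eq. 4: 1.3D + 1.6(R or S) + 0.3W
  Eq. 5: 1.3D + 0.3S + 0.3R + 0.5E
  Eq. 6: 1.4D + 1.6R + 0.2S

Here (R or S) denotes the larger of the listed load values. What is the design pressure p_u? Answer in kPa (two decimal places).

(R or S) → S = 4.65 kPa.
Eq. 1: 1.3(4.26) + 0.8(2.16) + 0.3(3.73) = 5.54 + 1.73 + 1.12 = 8.39
Eq. 2: 1.4(4.26) = 5.96
Eq. 3: 1.0(4.26) - 0.8(2.16) = 4.26 - 1.73 = 2.53
Eq. 4: 1.3(4.26) + 1.6(4.65) + 0.3(4.56) = 5.54 + 7.44 + 1.37 = 14.35
Eq. 5: 1.3(4.26) + 0.3(4.65) + 0.3(3.73) + 0.5(2.16) = 9.13
Eq. 6: 1.4(4.26) + 1.6(3.73) + 0.2(4.65) = 5.96 + 5.97 + 0.93 = 12.86
Combination 4 governs: p_u = 14.35 kPa.

14.35 kPa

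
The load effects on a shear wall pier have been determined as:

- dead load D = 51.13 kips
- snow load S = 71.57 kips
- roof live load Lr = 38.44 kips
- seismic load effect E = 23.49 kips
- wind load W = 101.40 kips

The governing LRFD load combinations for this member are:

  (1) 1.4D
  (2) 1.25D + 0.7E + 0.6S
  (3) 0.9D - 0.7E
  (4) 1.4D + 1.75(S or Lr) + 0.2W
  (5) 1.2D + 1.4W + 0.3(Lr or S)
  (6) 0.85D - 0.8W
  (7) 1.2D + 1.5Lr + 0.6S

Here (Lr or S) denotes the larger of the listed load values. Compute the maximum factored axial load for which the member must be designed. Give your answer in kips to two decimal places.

224.79 kips

(S or Lr) → S = 71.57 kips; (Lr or S) → S = 71.57 kips.
(1) 1.4(51.13) = 71.58
(2) 1.25(51.13) + 0.7(23.49) + 0.6(71.57) = 123.30
(3) 0.9(51.13) - 0.7(23.49) = 29.57
(4) 1.4(51.13) + 1.75(71.57) + 0.2(101.40) = 71.58 + 125.25 + 20.28 = 217.11
(5) 1.2(51.13) + 1.4(101.40) + 0.3(71.57) = 61.36 + 141.96 + 21.47 = 224.79
(6) 0.85(51.13) - 0.8(101.40) = 43.46 - 81.12 = -37.66
(7) 1.2(51.13) + 1.5(38.44) + 0.6(71.57) = 61.36 + 57.66 + 42.94 = 161.96
Maximum is from combination 5.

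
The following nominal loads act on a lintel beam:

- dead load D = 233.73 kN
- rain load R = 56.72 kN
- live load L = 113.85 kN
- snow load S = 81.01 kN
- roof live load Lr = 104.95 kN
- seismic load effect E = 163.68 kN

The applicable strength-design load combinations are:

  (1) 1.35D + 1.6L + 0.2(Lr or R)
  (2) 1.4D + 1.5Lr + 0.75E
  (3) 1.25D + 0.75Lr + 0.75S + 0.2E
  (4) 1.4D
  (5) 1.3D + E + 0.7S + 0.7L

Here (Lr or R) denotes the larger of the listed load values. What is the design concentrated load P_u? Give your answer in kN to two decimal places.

(Lr or R) → Lr = 104.95 kN.
(1) 1.35(233.73) + 1.6(113.85) + 0.2(104.95) = 315.54 + 182.16 + 20.99 = 518.69
(2) 1.4(233.73) + 1.5(104.95) + 0.75(163.68) = 327.22 + 157.43 + 122.76 = 607.41
(3) 1.25(233.73) + 0.75(104.95) + 0.75(81.01) + 0.2(163.68) = 292.16 + 78.71 + 60.76 + 32.74 = 464.37
(4) 1.4(233.73) = 327.22
(5) 1.3(233.73) + 1.0(163.68) + 0.7(81.01) + 0.7(113.85) = 603.93
The controlling combination is 2, giving 607.41 kN.

607.41 kN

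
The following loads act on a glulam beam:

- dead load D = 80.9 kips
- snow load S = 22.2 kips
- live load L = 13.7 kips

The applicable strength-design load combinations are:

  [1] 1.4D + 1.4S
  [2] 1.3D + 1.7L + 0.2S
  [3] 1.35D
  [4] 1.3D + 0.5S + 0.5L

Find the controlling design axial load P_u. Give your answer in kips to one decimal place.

144.3 kips

[1] 1.4(80.9) + 1.4(22.2) = 144.3
[2] 1.3(80.9) + 1.7(13.7) + 0.2(22.2) = 105.2 + 23.3 + 4.4 = 132.9
[3] 1.35(80.9) = 109.2
[4] 1.3(80.9) + 0.5(22.2) + 0.5(13.7) = 123.1
Maximum is from combination 1.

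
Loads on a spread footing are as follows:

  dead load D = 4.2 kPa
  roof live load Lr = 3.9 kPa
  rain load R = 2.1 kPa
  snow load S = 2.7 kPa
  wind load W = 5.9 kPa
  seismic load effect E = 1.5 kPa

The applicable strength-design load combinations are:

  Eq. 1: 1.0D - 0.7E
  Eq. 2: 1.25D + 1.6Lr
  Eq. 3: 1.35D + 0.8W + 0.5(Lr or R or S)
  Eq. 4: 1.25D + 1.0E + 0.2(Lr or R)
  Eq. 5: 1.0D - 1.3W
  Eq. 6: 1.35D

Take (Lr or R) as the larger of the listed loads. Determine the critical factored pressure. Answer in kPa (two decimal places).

(Lr or R or S) → Lr = 3.9 kPa; (Lr or R) → Lr = 3.9 kPa.
Eq. 1: 1.0(4.2) - 0.7(1.5) = 3.15
Eq. 2: 1.25(4.2) + 1.6(3.9) = 11.49
Eq. 3: 1.35(4.2) + 0.8(5.9) + 0.5(3.9) = 12.34
Eq. 4: 1.25(4.2) + 1.0(1.5) + 0.2(3.9) = 7.53
Eq. 5: 1.0(4.2) - 1.3(5.9) = -3.47
Eq. 6: 1.35(4.2) = 5.67
Maximum is from combination 3.

12.34 kPa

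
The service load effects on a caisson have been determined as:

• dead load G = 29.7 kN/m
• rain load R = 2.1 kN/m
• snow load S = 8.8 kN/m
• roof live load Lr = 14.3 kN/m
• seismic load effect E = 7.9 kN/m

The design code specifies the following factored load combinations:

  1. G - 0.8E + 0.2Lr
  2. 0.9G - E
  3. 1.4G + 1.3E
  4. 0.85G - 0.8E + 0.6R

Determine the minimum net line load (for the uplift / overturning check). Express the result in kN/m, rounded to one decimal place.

1. 1.0(29.7) - 0.8(7.9) + 0.2(14.3) = 26.2
2. 0.9(29.7) - 1.0(7.9) = 26.7 - 7.9 = 18.8
3. 1.4(29.7) + 1.3(7.9) = 41.6 + 10.3 = 51.9
4. 0.85(29.7) - 0.8(7.9) + 0.6(2.1) = 25.2 - 6.3 + 1.3 = 20.2
Combination 2 gives the minimum: 18.8 kN/m.

18.8 kN/m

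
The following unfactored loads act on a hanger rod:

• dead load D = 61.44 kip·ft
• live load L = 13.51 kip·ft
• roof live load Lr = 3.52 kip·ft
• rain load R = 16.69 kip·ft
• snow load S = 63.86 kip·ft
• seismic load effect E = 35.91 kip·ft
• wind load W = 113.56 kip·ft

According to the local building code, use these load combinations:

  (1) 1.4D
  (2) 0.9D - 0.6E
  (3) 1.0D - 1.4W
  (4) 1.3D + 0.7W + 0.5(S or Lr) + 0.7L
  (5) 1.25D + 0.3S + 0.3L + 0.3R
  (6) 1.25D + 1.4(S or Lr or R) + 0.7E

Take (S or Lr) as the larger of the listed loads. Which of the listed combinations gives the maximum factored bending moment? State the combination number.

(S or Lr) → S = 63.86 kip·ft; (S or Lr or R) → S = 63.86 kip·ft.
(1) 1.4(61.44) = 86.02
(2) 0.9(61.44) - 0.6(35.91) = 55.30 - 21.55 = 33.75
(3) 1.0(61.44) - 1.4(113.56) = 61.44 - 158.98 = -97.54
(4) 1.3(61.44) + 0.7(113.56) + 0.5(63.86) + 0.7(13.51) = 79.87 + 79.49 + 31.93 + 9.46 = 200.75
(5) 1.25(61.44) + 0.3(63.86) + 0.3(13.51) + 0.3(16.69) = 76.80 + 19.16 + 4.05 + 5.01 = 105.02
(6) 1.25(61.44) + 1.4(63.86) + 0.7(35.91) = 76.80 + 89.40 + 25.14 = 191.34
The largest value is 200.75 kip·ft from combination 4.

Combination 4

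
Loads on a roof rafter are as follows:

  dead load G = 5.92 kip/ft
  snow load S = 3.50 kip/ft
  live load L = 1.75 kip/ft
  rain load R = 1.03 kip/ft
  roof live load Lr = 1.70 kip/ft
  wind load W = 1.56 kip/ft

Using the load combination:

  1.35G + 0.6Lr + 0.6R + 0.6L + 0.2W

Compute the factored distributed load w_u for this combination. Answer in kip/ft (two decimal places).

1.35(5.92) + 0.6(1.70) + 0.6(1.03) + 0.6(1.75) + 0.2(1.56) = 10.99
w_u = 10.99 kip/ft.

10.99 kip/ft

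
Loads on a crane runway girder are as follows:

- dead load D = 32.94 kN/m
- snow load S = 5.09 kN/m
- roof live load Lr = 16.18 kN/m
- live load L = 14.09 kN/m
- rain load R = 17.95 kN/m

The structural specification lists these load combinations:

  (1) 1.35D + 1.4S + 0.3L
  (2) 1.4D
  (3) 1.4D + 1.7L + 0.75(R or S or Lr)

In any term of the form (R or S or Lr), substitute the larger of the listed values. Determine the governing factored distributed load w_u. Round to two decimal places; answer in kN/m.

(R or S or Lr) → R = 17.95 kN/m.
(1) 1.35(32.94) + 1.4(5.09) + 0.3(14.09) = 55.82
(2) 1.4(32.94) = 46.12
(3) 1.4(32.94) + 1.7(14.09) + 0.75(17.95) = 46.12 + 23.95 + 13.46 = 83.53
Maximum is from combination 3.

83.53 kN/m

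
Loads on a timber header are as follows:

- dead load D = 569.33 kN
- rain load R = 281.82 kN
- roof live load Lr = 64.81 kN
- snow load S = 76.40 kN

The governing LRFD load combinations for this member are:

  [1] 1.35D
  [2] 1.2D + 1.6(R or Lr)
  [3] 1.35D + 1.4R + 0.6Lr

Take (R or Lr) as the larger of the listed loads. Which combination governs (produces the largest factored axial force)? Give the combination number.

(R or Lr) → R = 281.82 kN.
[1] 1.35(569.33) = 768.60
[2] 1.2(569.33) + 1.6(281.82) = 683.20 + 450.91 = 1134.11
[3] 1.35(569.33) + 1.4(281.82) + 0.6(64.81) = 1202.03
The largest value is 1202.03 kN from combination 3.

Combination 3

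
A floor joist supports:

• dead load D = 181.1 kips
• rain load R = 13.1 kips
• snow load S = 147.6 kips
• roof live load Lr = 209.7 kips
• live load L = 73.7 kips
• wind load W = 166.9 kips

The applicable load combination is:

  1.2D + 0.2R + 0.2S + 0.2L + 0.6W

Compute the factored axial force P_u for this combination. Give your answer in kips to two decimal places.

364.34 kips

1.2(181.1) + 0.2(13.1) + 0.2(147.6) + 0.2(73.7) + 0.6(166.9) = 217.32 + 2.62 + 29.52 + 14.74 + 100.14 = 364.34
P_u = 364.34 kips.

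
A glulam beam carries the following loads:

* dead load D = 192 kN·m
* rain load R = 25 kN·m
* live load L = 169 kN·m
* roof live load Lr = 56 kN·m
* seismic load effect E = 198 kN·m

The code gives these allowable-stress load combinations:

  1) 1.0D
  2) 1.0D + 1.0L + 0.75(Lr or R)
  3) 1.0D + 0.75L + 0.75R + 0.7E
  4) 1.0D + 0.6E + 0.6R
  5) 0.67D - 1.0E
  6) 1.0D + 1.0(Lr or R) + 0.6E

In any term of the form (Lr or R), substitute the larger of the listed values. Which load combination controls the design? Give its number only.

(Lr or R) → Lr = 56 kN·m.
1) 1.0(192) = 192.00
2) 1.0(192) + 1.0(169) + 0.75(56) = 403.00
3) 1.0(192) + 0.75(169) + 0.75(25) + 0.7(198) = 476.10
4) 1.0(192) + 0.6(198) + 0.6(25) = 325.80
5) 0.67(192) - 1.0(198) = -69.36
6) 1.0(192) + 1.0(56) + 0.6(198) = 366.80
The largest value is 476.10 kN·m from combination 3.

Combination 3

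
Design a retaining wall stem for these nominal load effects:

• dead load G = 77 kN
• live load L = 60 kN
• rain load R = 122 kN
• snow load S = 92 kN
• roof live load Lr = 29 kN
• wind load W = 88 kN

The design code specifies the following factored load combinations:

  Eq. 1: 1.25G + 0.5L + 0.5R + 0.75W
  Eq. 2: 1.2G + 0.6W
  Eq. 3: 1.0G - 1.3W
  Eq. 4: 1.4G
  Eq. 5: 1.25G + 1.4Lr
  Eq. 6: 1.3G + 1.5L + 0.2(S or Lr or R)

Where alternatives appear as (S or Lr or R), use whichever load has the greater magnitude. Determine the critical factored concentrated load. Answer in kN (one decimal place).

253.3 kN

(S or Lr or R) → R = 122 kN.
Eq. 1: 1.25(77) + 0.5(60) + 0.5(122) + 0.75(88) = 253.3
Eq. 2: 1.2(77) + 0.6(88) = 145.2
Eq. 3: 1.0(77) - 1.3(88) = -37.4
Eq. 4: 1.4(77) = 107.8
Eq. 5: 1.25(77) + 1.4(29) = 136.9
Eq. 6: 1.3(77) + 1.5(60) + 0.2(122) = 214.5
Combination 1 governs: P_u = 253.3 kN.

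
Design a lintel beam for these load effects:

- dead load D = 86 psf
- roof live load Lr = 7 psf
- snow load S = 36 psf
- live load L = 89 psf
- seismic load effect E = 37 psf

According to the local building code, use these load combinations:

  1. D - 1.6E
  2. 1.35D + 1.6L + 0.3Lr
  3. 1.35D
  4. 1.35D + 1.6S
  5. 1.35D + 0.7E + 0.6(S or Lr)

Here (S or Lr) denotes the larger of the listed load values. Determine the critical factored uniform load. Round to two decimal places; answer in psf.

(S or Lr) → S = 36 psf.
1. 1.0(86) - 1.6(37) = 86.00 - 59.20 = 26.80
2. 1.35(86) + 1.6(89) + 0.3(7) = 116.10 + 142.40 + 2.10 = 260.60
3. 1.35(86) = 116.10
4. 1.35(86) + 1.6(36) = 116.10 + 57.60 = 173.70
5. 1.35(86) + 0.7(37) + 0.6(36) = 116.10 + 25.90 + 21.60 = 163.60
The controlling combination is 2, giving 260.60 psf.

260.60 psf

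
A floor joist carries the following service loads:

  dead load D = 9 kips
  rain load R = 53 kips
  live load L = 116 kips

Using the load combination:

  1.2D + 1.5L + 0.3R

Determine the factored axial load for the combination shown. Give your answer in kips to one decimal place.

200.7 kips

1.2(9) + 1.5(116) + 0.3(53) = 10.8 + 174.0 + 15.9 = 200.7
P_u = 200.7 kips.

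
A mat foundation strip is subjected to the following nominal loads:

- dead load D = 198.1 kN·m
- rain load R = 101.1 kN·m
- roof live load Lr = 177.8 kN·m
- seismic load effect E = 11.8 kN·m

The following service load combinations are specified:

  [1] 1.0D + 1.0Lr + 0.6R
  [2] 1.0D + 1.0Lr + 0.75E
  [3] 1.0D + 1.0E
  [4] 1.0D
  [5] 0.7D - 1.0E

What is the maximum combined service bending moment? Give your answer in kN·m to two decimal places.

[1] 1.0(198.1) + 1.0(177.8) + 0.6(101.1) = 198.10 + 177.80 + 60.66 = 436.56
[2] 1.0(198.1) + 1.0(177.8) + 0.75(11.8) = 198.10 + 177.80 + 8.85 = 384.75
[3] 1.0(198.1) + 1.0(11.8) = 198.10 + 11.80 = 209.90
[4] 1.0(198.1) = 198.10
[5] 0.7(198.1) - 1.0(11.8) = 138.67 - 11.80 = 126.87
Combination 1 governs: M = 436.56 kN·m.

436.56 kN·m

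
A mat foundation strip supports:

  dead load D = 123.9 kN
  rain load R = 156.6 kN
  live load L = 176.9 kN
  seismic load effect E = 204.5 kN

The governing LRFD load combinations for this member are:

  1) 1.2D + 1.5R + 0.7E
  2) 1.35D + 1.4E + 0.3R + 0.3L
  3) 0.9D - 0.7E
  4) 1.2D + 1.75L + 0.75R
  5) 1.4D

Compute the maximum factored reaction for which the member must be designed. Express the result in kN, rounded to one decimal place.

575.7 kN

1) 1.2(123.9) + 1.5(156.6) + 0.7(204.5) = 526.7
2) 1.35(123.9) + 1.4(204.5) + 0.3(156.6) + 0.3(176.9) = 553.6
3) 0.9(123.9) - 0.7(204.5) = -31.6
4) 1.2(123.9) + 1.75(176.9) + 0.75(156.6) = 575.7
5) 1.4(123.9) = 173.5
Combination 4 governs: V_u = 575.7 kN.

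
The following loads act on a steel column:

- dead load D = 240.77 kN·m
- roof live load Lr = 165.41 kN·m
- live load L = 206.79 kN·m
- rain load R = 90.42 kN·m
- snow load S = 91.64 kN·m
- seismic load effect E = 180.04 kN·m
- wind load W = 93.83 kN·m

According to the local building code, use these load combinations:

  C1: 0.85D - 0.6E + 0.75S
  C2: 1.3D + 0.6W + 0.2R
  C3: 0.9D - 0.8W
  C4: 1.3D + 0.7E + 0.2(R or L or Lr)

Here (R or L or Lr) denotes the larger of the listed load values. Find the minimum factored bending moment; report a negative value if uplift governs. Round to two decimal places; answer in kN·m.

(R or L or Lr) → L = 206.79 kN·m.
C1: 0.85(240.77) - 0.6(180.04) + 0.75(91.64) = 204.65 - 108.02 + 68.73 = 165.36
C2: 1.3(240.77) + 0.6(93.83) + 0.2(90.42) = 313.00 + 56.30 + 18.08 = 387.38
C3: 0.9(240.77) - 0.8(93.83) = 216.69 - 75.06 = 141.63
C4: 1.3(240.77) + 0.7(180.04) + 0.2(206.79) = 313.00 + 126.03 + 41.36 = 480.39
Combination 3 gives the minimum: 141.63 kN·m.

141.63 kN·m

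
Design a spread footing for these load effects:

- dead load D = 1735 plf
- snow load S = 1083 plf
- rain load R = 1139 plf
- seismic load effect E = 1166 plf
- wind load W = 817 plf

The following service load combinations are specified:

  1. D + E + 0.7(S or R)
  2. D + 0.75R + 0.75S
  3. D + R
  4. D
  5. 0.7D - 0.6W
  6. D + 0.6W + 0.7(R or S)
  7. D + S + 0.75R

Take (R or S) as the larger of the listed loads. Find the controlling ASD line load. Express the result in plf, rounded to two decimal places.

(S or R) → R = 1139 plf; (R or S) → R = 1139 plf.
1. 1.0(1735) + 1.0(1166) + 0.7(1139) = 1735.00 + 1166.00 + 797.30 = 3698.30
2. 1.0(1735) + 0.75(1139) + 0.75(1083) = 1735.00 + 854.25 + 812.25 = 3401.50
3. 1.0(1735) + 1.0(1139) = 1735.00 + 1139.00 = 2874.00
4. 1.0(1735) = 1735.00
5. 0.7(1735) - 0.6(817) = 1214.50 - 490.20 = 724.30
6. 1.0(1735) + 0.6(817) + 0.7(1139) = 1735.00 + 490.20 + 797.30 = 3022.50
7. 1.0(1735) + 1.0(1083) + 0.75(1139) = 1735.00 + 1083.00 + 854.25 = 3672.25
The controlling combination is 1, giving 3698.30 plf.

3698.30 plf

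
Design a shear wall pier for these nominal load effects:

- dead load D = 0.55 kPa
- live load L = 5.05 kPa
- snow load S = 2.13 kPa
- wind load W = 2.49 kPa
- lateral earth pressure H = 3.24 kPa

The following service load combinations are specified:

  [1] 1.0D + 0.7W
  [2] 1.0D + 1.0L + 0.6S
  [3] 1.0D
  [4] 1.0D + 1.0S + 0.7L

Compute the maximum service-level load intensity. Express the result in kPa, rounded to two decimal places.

[1] 1.0(0.55) + 0.7(2.49) = 0.55 + 1.74 = 2.29
[2] 1.0(0.55) + 1.0(5.05) + 0.6(2.13) = 0.55 + 5.05 + 1.28 = 6.88
[3] 1.0(0.55) = 0.55
[4] 1.0(0.55) + 1.0(2.13) + 0.7(5.05) = 0.55 + 2.13 + 3.54 = 6.22
Maximum is from combination 2.

6.88 kPa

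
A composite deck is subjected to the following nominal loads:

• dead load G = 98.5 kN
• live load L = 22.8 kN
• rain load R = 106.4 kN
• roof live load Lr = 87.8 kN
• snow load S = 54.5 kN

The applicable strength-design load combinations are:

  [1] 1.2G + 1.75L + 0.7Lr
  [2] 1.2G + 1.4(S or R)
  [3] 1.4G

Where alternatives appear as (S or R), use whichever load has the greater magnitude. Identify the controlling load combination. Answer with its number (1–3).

Combination 2

(S or R) → R = 106.4 kN.
[1] 1.2(98.5) + 1.75(22.8) + 0.7(87.8) = 118.2 + 39.9 + 61.5 = 219.6
[2] 1.2(98.5) + 1.4(106.4) = 118.2 + 149.0 = 267.2
[3] 1.4(98.5) = 137.9
The largest value is 267.2 kN from combination 2.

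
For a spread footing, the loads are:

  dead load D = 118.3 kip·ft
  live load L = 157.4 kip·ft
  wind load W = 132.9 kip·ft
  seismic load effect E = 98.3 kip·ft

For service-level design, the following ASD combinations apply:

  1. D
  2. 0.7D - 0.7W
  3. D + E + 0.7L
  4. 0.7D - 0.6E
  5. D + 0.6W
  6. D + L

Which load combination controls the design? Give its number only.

1. 1.0(118.3) = 118.3
2. 0.7(118.3) - 0.7(132.9) = -10.2
3. 1.0(118.3) + 1.0(98.3) + 0.7(157.4) = 326.8
4. 0.7(118.3) - 0.6(98.3) = 23.8
5. 1.0(118.3) + 0.6(132.9) = 198.0
6. 1.0(118.3) + 1.0(157.4) = 275.7
The largest value is 326.8 kip·ft from combination 3.

Combination 3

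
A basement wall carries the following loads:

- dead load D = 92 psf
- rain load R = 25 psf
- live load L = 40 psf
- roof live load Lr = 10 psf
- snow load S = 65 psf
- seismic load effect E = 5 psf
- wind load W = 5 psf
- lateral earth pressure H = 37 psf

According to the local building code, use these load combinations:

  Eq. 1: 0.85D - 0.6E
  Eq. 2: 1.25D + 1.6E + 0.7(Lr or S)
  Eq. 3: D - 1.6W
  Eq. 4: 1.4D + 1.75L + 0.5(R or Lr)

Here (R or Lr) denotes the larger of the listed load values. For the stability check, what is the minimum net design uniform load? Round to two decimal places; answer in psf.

75.20 psf

(Lr or S) → S = 65 psf; (R or Lr) → R = 25 psf.
Eq. 1: 0.85(92) - 0.6(5) = 75.20
Eq. 2: 1.25(92) + 1.6(5) + 0.7(65) = 168.50
Eq. 3: 1.0(92) - 1.6(5) = 84.00
Eq. 4: 1.4(92) + 1.75(40) + 0.5(25) = 211.30
Combination 1 gives the minimum: 75.20 psf.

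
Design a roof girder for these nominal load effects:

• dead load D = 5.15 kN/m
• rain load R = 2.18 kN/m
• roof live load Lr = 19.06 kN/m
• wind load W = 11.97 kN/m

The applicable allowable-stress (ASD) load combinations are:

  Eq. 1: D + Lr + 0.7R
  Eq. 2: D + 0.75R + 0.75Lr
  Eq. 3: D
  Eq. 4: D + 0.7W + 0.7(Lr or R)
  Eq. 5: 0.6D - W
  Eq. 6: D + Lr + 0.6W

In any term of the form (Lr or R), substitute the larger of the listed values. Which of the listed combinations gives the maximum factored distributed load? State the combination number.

Combination 6

(Lr or R) → Lr = 19.06 kN/m.
Eq. 1: 1.0(5.15) + 1.0(19.06) + 0.7(2.18) = 5.15 + 19.06 + 1.53 = 25.74
Eq. 2: 1.0(5.15) + 0.75(2.18) + 0.75(19.06) = 21.08
Eq. 3: 1.0(5.15) = 5.15
Eq. 4: 1.0(5.15) + 0.7(11.97) + 0.7(19.06) = 5.15 + 8.38 + 13.34 = 26.87
Eq. 5: 0.6(5.15) - 1.0(11.97) = 3.09 - 11.97 = -8.88
Eq. 6: 1.0(5.15) + 1.0(19.06) + 0.6(11.97) = 5.15 + 19.06 + 7.18 = 31.39
The largest value is 31.39 kN/m from combination 6.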